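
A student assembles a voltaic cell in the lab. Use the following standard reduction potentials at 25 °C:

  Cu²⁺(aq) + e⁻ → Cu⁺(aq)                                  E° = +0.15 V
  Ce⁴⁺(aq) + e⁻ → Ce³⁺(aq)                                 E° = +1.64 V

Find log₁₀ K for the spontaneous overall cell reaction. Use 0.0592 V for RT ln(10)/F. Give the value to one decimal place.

25.2

Cathode: Ce⁴⁺/Ce³⁺; anode: Cu²⁺/Cu⁺. E°cell = +1.49 V, n = 1.
log K = nE°cell / 0.0592 = (1)(+1.49) / 0.0592 = 25.2.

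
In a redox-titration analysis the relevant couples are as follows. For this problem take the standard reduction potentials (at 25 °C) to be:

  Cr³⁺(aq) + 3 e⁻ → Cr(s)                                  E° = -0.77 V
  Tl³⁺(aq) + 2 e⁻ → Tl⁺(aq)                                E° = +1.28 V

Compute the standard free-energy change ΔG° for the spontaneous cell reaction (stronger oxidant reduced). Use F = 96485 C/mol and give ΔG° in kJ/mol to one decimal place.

-1186.8 kJ/mol

Tl³⁺/Tl⁺ (E° = +1.28 V) is the cathode; Cr³⁺/Cr (E° = -0.77 V) is the anode, so E°cell = +2.05 V.
Balancing electrons gives n = 6 (lcm of 2 and 3).
ΔG° = −nFE° = −(6)(96485)(+2.05) = -1,186,766 J = -1186.8 kJ/mol.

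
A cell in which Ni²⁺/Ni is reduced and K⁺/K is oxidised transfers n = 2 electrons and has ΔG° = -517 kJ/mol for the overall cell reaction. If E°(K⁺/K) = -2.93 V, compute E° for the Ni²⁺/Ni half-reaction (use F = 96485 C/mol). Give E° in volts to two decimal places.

E°cell = −ΔG°/(nF) = −(-517×10³)/((2)(96485)) = +2.679 V.
Since Ni²⁺/Ni is the cathode and K⁺/K the anode, E°cell = E°(Ni²⁺/Ni) − E°(K⁺/K).
So E°(Ni²⁺/Ni) = E°cell + E°(K⁺/K) = +2.679 + (-2.93) = -0.25 V.

-0.25 V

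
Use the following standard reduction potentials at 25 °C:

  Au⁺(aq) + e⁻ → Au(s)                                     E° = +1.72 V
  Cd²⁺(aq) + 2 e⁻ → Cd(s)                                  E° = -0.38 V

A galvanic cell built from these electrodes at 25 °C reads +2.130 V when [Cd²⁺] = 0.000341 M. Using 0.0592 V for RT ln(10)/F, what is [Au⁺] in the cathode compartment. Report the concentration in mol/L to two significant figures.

Au⁺/Au is the cathode, Cd²⁺/Cd the anode: E°cell = +2.10 V, n = 2.
Overall reaction: 2 Au⁺(aq) + Cd(s) → 2 Au(s) + Cd²⁺(aq); Q = [Cd²⁺]^1/[Au⁺]^2.
From E = E° − (0.0592/n) log Q: log Q = (E° − E)·n/0.0592 = (+2.10 − (+2.130))·2/0.0592 = -1.0135.
So 2·log[Au⁺] = 1·log(0.000341) − log Q = -3.4672 − (-1.0135) = -2.4537; log[Au⁺] = -2.4537 / 2 = -1.2268; [Au⁺] = 10^(-1.2268) ≈ 0.059 M.

0.059 M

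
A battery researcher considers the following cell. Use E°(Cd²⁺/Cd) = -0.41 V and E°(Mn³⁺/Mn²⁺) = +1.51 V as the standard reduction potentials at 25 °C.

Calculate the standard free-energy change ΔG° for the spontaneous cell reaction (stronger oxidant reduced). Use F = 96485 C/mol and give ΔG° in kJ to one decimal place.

-370.5 kJ

Mn³⁺/Mn²⁺ (E° = +1.51 V) is the cathode; Cd²⁺/Cd (E° = -0.41 V) is the anode, so E°cell = +1.92 V.
Balancing electrons gives n = 2 (lcm of 1 and 2).
ΔG° = −nFE° = −(2)(96485)(+1.92) = -370,502 J = -370.5 kJ.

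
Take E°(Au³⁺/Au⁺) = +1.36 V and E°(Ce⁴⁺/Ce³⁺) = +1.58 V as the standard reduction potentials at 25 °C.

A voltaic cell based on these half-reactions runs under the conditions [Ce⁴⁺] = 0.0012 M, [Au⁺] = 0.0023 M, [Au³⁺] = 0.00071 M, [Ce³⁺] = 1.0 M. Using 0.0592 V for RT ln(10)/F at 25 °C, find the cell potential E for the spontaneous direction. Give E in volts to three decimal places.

+0.062 V

Ce⁴⁺/Ce³⁺ is the cathode (higher E°), Au³⁺/Au⁺ the anode: E°cell = +1.58 − (+1.36) = +0.22 V, n = 2.
Overall: 2 Ce⁴⁺(aq) + Au⁺(aq) → 2 Ce³⁺(aq) + Au³⁺(aq)
Q = [Ce³⁺]^2·[Au³⁺] / ([Ce⁴⁺]^2·[Au⁺]); log Q = 5.331.
E = E° − (0.0592/n) log Q = +0.22 − (0.0592/2)(5.331) = +0.062 V.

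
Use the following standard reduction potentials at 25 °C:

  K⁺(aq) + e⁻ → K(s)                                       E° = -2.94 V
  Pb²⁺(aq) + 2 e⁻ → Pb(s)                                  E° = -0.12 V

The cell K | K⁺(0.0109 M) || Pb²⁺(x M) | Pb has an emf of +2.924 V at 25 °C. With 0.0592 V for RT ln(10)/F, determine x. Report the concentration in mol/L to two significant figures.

0.39 M

Pb²⁺/Pb is the cathode, K⁺/K the anode: E°cell = +2.82 V, n = 2.
Overall reaction: Pb²⁺(aq) + 2 K(s) → Pb(s) + 2 K⁺(aq); Q = [K⁺]^2/[Pb²⁺]^1.
From E = E° − (0.0592/n) log Q: log Q = (E° − E)·n/0.0592 = (+2.82 − (+2.924))·2/0.0592 = -3.5135.
So 1·log[Pb²⁺] = 2·log(0.0109) − log Q = -3.9251 − (-3.5135) = -0.4116; [Pb²⁺] = 10^(-0.4116) ≈ 0.39 M.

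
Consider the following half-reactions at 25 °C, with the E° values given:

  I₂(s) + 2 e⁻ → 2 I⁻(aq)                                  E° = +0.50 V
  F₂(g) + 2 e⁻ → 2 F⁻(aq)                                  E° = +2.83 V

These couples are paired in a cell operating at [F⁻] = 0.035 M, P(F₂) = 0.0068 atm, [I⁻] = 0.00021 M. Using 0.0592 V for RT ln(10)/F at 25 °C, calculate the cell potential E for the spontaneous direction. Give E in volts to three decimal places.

F₂/F⁻ is the cathode (higher E°), I₂/I⁻ the anode: E°cell = +2.83 − (+0.50) = +2.33 V, n = 2.
Overall: F₂(g) + 2 I⁻(aq) → 2 F⁻(aq) + I₂(s)
Q = [F⁻]^2 / (P(F₂)·[I⁻]^2); log Q = 6.611.
E = E° − (0.0592/n) log Q = +2.33 − (0.0592/2)(6.611) = +2.134 V.

+2.134 V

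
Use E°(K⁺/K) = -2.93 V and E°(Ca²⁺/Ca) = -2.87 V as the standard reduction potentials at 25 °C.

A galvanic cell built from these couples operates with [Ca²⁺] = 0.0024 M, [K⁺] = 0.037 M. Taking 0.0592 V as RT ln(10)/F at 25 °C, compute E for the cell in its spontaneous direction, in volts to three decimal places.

Ca²⁺/Ca is the cathode (higher E°), K⁺/K the anode: E°cell = -2.87 − (-2.93) = +0.06 V, n = 2.
Overall: Ca²⁺(aq) + 2 K(s) → Ca(s) + 2 K⁺(aq)
Q = [K⁺]^2 / ([Ca²⁺]); log Q = -0.244.
E = E° − (0.0592/n) log Q = +0.06 − (0.0592/2)(-0.244) = +0.067 V.

+0.067 V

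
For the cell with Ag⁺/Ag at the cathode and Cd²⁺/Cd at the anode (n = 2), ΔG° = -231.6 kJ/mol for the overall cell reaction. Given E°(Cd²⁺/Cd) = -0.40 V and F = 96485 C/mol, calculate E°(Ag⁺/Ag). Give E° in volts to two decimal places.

+0.80 V

E°cell = −ΔG°/(nF) = −(-231.6×10³)/((2)(96485)) = +1.200 V.
Since Ag⁺/Ag is the cathode and Cd²⁺/Cd the anode, E°cell = E°(Ag⁺/Ag) − E°(Cd²⁺/Cd).
So E°(Ag⁺/Ag) = E°cell + E°(Cd²⁺/Cd) = +1.200 + (-0.40) = +0.80 V.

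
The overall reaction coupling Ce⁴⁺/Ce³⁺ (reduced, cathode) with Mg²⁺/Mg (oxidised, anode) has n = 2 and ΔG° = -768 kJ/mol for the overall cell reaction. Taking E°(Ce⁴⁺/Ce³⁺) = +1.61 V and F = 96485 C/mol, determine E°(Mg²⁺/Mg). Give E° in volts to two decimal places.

-2.37 V

E°cell = −ΔG°/(nF) = −(-768×10³)/((2)(96485)) = +3.980 V.
Since Ce⁴⁺/Ce³⁺ is the cathode and Mg²⁺/Mg the anode, E°cell = E°(Ce⁴⁺/Ce³⁺) − E°(Mg²⁺/Mg).
So E°(Mg²⁺/Mg) = E°(Ce⁴⁺/Ce³⁺) − E°cell = (+1.61) − (+3.980) = -2.37 V.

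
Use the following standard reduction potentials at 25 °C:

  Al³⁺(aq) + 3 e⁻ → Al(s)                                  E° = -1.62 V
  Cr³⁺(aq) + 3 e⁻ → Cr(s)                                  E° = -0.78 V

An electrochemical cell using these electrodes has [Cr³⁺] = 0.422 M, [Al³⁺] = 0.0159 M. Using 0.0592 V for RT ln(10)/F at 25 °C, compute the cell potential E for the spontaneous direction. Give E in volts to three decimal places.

Cr³⁺/Cr is the cathode (higher E°), Al³⁺/Al the anode: E°cell = -0.78 − (-1.62) = +0.84 V, n = 3.
Overall: Cr³⁺(aq) + Al(s) → Cr(s) + Al³⁺(aq)
Q = [Al³⁺] / ([Cr³⁺]); log Q = -1.424.
E = E° − (0.0592/n) log Q = +0.84 − (0.0592/3)(-1.424) = +0.868 V.

+0.868 V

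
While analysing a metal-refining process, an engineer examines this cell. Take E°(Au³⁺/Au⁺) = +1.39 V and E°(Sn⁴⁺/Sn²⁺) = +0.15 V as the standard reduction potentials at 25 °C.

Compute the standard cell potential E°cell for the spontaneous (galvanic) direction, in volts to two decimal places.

+1.24 V

The Au³⁺/Au⁺ couple has the higher reduction potential, so it is the cathode; Sn⁴⁺/Sn²⁺ is oxidised at the anode.
E°cell = E°(cathode) − E°(anode) = (+1.39) − (+0.15) = +1.24 V.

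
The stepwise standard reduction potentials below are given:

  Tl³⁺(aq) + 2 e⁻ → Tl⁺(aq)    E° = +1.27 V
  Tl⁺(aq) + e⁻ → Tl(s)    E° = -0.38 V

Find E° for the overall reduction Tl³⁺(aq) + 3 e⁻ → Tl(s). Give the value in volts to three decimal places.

+0.720 V

Adding the free-energy changes (−nFE°) of the two steps gives −n₃FE°₃ = −n₁FE°₁ − n₂FE°₂.
E°₃ = (2×+1.27 + 1×-0.38) / 3 = (+2.160) / 3 = +0.720 V.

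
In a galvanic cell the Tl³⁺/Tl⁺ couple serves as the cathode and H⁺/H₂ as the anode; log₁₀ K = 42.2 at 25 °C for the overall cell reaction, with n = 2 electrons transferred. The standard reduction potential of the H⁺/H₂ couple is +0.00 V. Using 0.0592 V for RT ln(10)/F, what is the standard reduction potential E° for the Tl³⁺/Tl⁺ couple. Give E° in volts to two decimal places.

E°cell = (0.0592/n)·log K = (0.0592/2)(42.2) = +1.249 V.
Since Tl³⁺/Tl⁺ is the cathode and H⁺/H₂ the anode, E°cell = E°(Tl³⁺/Tl⁺) − E°(H⁺/H₂).
So E°(Tl³⁺/Tl⁺) = E°cell + E°(H⁺/H₂) = +1.249 + (+0.00) = +1.25 V.

+1.25 V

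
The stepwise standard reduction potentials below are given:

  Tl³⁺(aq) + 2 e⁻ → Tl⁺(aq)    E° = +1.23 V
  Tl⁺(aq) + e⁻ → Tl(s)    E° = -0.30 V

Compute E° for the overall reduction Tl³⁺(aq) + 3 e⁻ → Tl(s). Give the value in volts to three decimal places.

Since ΔG° = −nFE° is additive over sequential reductions, n₃E°₃ = n₁E°₁ + n₂E°₂.
E°₃ = (2×+1.23 + 1×-0.30) / 3 = (+2.160) / 3 = +0.720 V.
E° values themselves are not directly additive — weighting by electron count is essential.

+0.720 V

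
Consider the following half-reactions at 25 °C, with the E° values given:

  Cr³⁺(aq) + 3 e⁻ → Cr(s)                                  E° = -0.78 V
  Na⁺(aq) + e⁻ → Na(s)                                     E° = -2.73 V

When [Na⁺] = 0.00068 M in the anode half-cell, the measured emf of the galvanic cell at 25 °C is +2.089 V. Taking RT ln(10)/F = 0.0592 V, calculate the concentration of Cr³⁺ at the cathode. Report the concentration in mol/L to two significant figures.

Cr³⁺/Cr is the cathode, Na⁺/Na the anode: E°cell = +1.95 V, n = 3.
Overall reaction: Cr³⁺(aq) + 3 Na(s) → Cr(s) + 3 Na⁺(aq); Q = [Na⁺]^3/[Cr³⁺]^1.
From E = E° − (0.0592/n) log Q: log Q = (E° − E)·n/0.0592 = (+1.95 − (+2.089))·3/0.0592 = -7.0439.
So 1·log[Cr³⁺] = 3·log(0.00068) − log Q = -9.5025 − (-7.0439) = -2.4586; [Cr³⁺] = 10^(-2.4586) ≈ 0.0035 M.

0.0035 M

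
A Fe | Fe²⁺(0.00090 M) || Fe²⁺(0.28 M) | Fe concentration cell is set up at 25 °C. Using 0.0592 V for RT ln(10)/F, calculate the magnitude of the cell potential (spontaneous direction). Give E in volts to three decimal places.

For a concentration cell E°cell = 0. The 0.28 M side is the cathode (reduction is favoured where [Fe²⁺] is higher).
With n = 2, E = −(0.0592/2) log([Fe²⁺]ₐₙ/[Fe²⁺]꜀ₐₜ) = −(0.0592/2) log(0.0009/0.28) = −(0.0592/2)(-2.493) = +0.074 V.

+0.074 V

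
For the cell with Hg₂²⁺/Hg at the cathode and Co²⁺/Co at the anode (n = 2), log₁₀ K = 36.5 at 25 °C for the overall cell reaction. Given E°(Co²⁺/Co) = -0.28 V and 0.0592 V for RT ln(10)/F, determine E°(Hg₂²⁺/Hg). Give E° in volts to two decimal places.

E°cell = (0.0592/n)·log K = (0.0592/2)(36.5) = +1.080 V.
Since Hg₂²⁺/Hg is the cathode and Co²⁺/Co the anode, E°cell = E°(Hg₂²⁺/Hg) − E°(Co²⁺/Co).
So E°(Hg₂²⁺/Hg) = E°cell + E°(Co²⁺/Co) = +1.080 + (-0.28) = +0.80 V.

+0.80 V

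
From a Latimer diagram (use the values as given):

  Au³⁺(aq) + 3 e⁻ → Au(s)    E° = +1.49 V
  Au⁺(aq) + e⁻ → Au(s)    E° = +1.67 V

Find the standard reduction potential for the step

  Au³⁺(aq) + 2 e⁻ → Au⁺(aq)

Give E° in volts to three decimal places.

+1.400 V

Sequential free energies add, so n₃E°₃ = n₁E°₁ + n₂E°₂.
With n₃ = 3, and the known step contributing 1×(+1.67) V, the unknown satisfies 2·E° = 3×(+1.49) − 1×(+1.67) = +2.800.
E° = +2.800 / 2 = +1.400 V.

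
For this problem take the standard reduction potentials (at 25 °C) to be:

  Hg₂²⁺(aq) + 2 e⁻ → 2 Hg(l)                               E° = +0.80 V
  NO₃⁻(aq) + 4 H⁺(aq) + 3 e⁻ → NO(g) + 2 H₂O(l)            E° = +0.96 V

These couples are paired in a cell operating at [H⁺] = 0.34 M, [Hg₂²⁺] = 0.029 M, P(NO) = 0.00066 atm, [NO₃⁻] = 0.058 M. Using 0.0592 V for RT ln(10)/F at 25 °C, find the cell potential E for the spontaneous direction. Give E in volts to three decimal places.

+0.207 V

NO₃⁻/NO is the cathode (higher E°), Hg₂²⁺/Hg the anode: E°cell = +0.96 − (+0.80) = +0.16 V, n = 6.
Overall: 2 NO₃⁻(aq) + 8 H⁺(aq) + 6 Hg(l) → 2 NO(g) + 4 H₂O(l) + 3 Hg₂²⁺(aq)
Q = P(NO)^2·[Hg₂²⁺]^3 / ([NO₃⁻]^2·[H⁺]^8); log Q = -4.752.
E = E° − (0.0592/n) log Q = +0.16 − (0.0592/6)(-4.752) = +0.207 V.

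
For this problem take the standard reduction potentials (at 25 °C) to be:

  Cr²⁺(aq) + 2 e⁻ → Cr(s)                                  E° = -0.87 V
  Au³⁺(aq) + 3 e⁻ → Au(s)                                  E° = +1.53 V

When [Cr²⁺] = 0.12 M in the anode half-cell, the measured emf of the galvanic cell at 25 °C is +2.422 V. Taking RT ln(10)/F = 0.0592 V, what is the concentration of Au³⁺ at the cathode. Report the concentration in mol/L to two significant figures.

0.54 M

Au³⁺/Au is the cathode, Cr²⁺/Cr the anode: E°cell = +2.40 V, n = 6.
Overall reaction: 2 Au³⁺(aq) + 3 Cr(s) → 2 Au(s) + 3 Cr²⁺(aq); Q = [Cr²⁺]^3/[Au³⁺]^2.
From E = E° − (0.0592/n) log Q: log Q = (E° − E)·n/0.0592 = (+2.40 − (+2.422))·6/0.0592 = -2.2297.
So 2·log[Au³⁺] = 3·log(0.12) − log Q = -2.7625 − (-2.2297) = -0.5328; log[Au³⁺] = -0.5328 / 2 = -0.2664; [Au³⁺] = 10^(-0.2664) ≈ 0.54 M.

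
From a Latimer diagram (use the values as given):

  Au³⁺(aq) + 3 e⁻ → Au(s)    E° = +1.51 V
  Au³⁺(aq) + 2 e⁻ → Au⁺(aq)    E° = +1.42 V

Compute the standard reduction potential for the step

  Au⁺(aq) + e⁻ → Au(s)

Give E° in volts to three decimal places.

Sequential free energies add, so n₃E°₃ = n₁E°₁ + n₂E°₂.
With n₃ = 3, and the known step contributing 2×(+1.42) V, the unknown satisfies 1·E° = 3×(+1.51) − 2×(+1.42) = +1.690.
E° = +1.690 / 1 = +1.690 V.

+1.690 V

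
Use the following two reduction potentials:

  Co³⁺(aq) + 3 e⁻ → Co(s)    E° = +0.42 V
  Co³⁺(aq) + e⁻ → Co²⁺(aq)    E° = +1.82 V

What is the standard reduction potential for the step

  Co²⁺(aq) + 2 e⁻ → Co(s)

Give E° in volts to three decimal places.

Sequential free energies add, so n₃E°₃ = n₁E°₁ + n₂E°₂.
With n₃ = 3, and the known step contributing 1×(+1.82) V, the unknown satisfies 2·E° = 3×(+0.42) − 1×(+1.82) = -0.560.
E° = -0.560 / 2 = -0.280 V.

-0.280 V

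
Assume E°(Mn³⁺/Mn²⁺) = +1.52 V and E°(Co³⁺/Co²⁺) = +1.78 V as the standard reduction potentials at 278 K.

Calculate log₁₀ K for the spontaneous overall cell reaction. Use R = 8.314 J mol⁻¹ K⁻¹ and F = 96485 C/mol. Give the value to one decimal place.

4.7

Cathode: Co³⁺/Co²⁺; anode: Mn³⁺/Mn²⁺. E°cell = (+1.78) − (+1.52) = +0.26 V, with n = 1.
ΔG° = −nFE° = −RT ln K, so ln K = nFE°/(RT) = (1)(96485)(+0.26) / ((8.314)(278)) = 10.854.
log₁₀ K = 10.854 / ln 10 = 4.7.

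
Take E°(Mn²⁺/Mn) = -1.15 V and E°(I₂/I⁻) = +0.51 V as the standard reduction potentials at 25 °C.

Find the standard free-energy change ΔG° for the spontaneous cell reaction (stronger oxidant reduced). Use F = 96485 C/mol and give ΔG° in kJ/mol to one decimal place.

I₂/I⁻ (E° = +0.51 V) is the cathode; Mn²⁺/Mn (E° = -1.15 V) is the anode, so E°cell = +1.66 V.
Balancing electrons gives n = 2 (lcm of 2 and 2).
ΔG° = −nFE° = −(2)(96485)(+1.66) = -320,330 J = -320.3 kJ/mol.

-320.3 kJ/mol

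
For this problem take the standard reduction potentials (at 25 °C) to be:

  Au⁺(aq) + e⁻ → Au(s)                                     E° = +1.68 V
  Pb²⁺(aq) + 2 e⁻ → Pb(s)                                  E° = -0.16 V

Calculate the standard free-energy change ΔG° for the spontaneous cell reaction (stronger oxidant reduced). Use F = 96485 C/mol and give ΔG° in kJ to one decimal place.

-355.1 kJ

Au⁺/Au (E° = +1.68 V) is the cathode; Pb²⁺/Pb (E° = -0.16 V) is the anode, so E°cell = +1.84 V.
Balancing electrons gives n = 2 (lcm of 1 and 2).
ΔG° = −nFE° = −(2)(96485)(+1.84) = -355,065 J = -355.1 kJ.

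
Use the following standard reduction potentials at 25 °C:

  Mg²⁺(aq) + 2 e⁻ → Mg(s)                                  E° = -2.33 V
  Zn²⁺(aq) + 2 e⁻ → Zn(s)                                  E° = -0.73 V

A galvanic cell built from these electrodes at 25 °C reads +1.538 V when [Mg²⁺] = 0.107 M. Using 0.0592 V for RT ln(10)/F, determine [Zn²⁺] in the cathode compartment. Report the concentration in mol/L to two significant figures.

0.00086 M

Zn²⁺/Zn is the cathode, Mg²⁺/Mg the anode: E°cell = +1.60 V, n = 2.
Overall reaction: Zn²⁺(aq) + Mg(s) → Zn(s) + Mg²⁺(aq); Q = [Mg²⁺]^1/[Zn²⁺]^1.
From E = E° − (0.0592/n) log Q: log Q = (E° − E)·n/0.0592 = (+1.60 − (+1.538))·2/0.0592 = 2.0946.
So 1·log[Zn²⁺] = 1·log(0.107) − log Q = -0.9706 − (2.0946) = -3.0652; [Zn²⁺] = 10^(-3.0652) ≈ 0.00086 M.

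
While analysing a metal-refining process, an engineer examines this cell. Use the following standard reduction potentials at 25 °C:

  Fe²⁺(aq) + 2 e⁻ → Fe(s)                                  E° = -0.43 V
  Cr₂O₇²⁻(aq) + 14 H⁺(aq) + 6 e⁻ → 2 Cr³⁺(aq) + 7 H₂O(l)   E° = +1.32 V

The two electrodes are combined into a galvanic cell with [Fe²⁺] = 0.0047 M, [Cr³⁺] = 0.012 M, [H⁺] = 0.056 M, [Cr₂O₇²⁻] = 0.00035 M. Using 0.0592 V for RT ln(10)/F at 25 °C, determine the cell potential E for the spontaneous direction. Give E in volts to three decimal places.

+1.650 V

Cr₂O₇²⁻/Cr³⁺ is the cathode (higher E°), Fe²⁺/Fe the anode: E°cell = +1.32 − (-0.43) = +1.75 V, n = 6.
Overall: Cr₂O₇²⁻(aq) + 14 H⁺(aq) + 3 Fe(s) → 2 Cr³⁺(aq) + 7 H₂O(l) + 3 Fe²⁺(aq)
Q = [Cr³⁺]^2·[Fe²⁺]^3 / ([Cr₂O₇²⁻]·[H⁺]^14); log Q = 10.156.
E = E° − (0.0592/n) log Q = +1.75 − (0.0592/6)(10.156) = +1.650 V.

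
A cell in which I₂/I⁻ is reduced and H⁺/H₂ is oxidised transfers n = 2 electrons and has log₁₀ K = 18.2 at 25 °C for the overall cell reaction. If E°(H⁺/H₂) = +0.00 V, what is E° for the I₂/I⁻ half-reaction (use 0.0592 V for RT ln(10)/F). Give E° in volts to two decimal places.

+0.54 V

E°cell = (0.0592/n)·log K = (0.0592/2)(18.2) = +0.539 V.
Since I₂/I⁻ is the cathode and H⁺/H₂ the anode, E°cell = E°(I₂/I⁻) − E°(H⁺/H₂).
So E°(I₂/I⁻) = E°cell + E°(H⁺/H₂) = +0.539 + (+0.00) = +0.54 V.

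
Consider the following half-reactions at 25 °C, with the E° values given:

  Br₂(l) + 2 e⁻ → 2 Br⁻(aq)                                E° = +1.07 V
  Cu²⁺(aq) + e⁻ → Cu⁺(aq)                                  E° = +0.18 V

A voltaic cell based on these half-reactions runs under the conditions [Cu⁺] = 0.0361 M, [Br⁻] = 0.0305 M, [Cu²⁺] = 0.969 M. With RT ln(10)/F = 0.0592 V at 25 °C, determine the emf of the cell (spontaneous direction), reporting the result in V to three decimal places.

+0.895 V

Br₂/Br⁻ is the cathode (higher E°), Cu²⁺/Cu⁺ the anode: E°cell = +1.07 − (+0.18) = +0.89 V, n = 2.
Overall: Br₂(l) + 2 Cu⁺(aq) → 2 Br⁻(aq) + 2 Cu²⁺(aq)
Q = [Br⁻]^2·[Cu²⁺]^2 / ([Cu⁺]^2); log Q = -0.174.
E = E° − (0.0592/n) log Q = +0.89 − (0.0592/2)(-0.174) = +0.895 V.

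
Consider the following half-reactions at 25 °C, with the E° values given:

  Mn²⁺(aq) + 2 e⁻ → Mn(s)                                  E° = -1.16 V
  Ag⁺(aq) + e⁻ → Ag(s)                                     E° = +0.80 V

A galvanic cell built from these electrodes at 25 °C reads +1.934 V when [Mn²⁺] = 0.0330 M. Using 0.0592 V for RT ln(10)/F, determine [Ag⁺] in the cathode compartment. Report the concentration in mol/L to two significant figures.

0.066 M

Ag⁺/Ag is the cathode, Mn²⁺/Mn the anode: E°cell = +1.96 V, n = 2.
Overall reaction: 2 Ag⁺(aq) + Mn(s) → 2 Ag(s) + Mn²⁺(aq); Q = [Mn²⁺]^1/[Ag⁺]^2.
From E = E° − (0.0592/n) log Q: log Q = (E° − E)·n/0.0592 = (+1.96 − (+1.934))·2/0.0592 = 0.8784.
So 2·log[Ag⁺] = 1·log(0.033) − log Q = -1.4815 − (0.8784) = -2.3599; log[Ag⁺] = -2.3599 / 2 = -1.1800; [Ag⁺] = 10^(-1.1800) ≈ 0.066 M.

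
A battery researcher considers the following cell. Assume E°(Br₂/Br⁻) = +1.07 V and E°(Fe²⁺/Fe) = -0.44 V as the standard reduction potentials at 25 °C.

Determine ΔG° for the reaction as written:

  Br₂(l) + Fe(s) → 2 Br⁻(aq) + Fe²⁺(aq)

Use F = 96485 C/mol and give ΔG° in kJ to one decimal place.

-291.4 kJ

As written, Br₂/Br⁻ is reduced (cathode) and Fe²⁺/Fe is oxidised (anode), so E°cell = (+1.07) − (-0.44) = +1.51 V.
Balancing electrons gives n = 2.
ΔG° = −nFE° = −(2)(96485)(+1.51) = -291,385 J = -291.4 kJ.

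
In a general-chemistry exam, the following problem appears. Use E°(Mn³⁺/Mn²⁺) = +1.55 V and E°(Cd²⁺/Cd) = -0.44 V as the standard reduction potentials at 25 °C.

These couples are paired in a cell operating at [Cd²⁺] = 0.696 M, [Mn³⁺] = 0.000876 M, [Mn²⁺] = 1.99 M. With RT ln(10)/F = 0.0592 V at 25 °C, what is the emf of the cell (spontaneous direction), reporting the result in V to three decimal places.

Mn³⁺/Mn²⁺ is the cathode (higher E°), Cd²⁺/Cd the anode: E°cell = +1.55 − (-0.44) = +1.99 V, n = 2.
Overall: 2 Mn³⁺(aq) + Cd(s) → 2 Mn²⁺(aq) + Cd²⁺(aq)
Q = [Mn²⁺]^2·[Cd²⁺] / ([Mn³⁺]^2); log Q = 6.555.
E = E° − (0.0592/n) log Q = +1.99 − (0.0592/2)(6.555) = +1.796 V.

+1.796 V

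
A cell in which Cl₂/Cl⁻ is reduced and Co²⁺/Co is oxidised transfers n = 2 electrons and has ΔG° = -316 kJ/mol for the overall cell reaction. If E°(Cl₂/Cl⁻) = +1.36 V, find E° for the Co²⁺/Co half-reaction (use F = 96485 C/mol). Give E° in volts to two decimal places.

E°cell = −ΔG°/(nF) = −(-316×10³)/((2)(96485)) = +1.638 V.
Since Cl₂/Cl⁻ is the cathode and Co²⁺/Co the anode, E°cell = E°(Cl₂/Cl⁻) − E°(Co²⁺/Co).
So E°(Co²⁺/Co) = E°(Cl₂/Cl⁻) − E°cell = (+1.36) − (+1.638) = -0.28 V.

-0.28 V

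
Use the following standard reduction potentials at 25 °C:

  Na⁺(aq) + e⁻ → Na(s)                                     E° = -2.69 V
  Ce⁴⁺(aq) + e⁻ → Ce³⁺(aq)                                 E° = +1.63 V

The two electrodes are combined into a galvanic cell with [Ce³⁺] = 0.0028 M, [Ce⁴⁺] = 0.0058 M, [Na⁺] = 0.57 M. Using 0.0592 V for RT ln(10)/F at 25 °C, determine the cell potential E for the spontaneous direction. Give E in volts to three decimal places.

+4.353 V

Ce⁴⁺/Ce³⁺ is the cathode (higher E°), Na⁺/Na the anode: E°cell = +1.63 − (-2.69) = +4.32 V, n = 1.
Overall: Ce⁴⁺(aq) + Na(s) → Ce³⁺(aq) + Na⁺(aq)
Q = [Ce³⁺]·[Na⁺] / ([Ce⁴⁺]); log Q = -0.560.
E = E° − (0.0592/n) log Q = +4.32 − (0.0592/1)(-0.560) = +4.353 V.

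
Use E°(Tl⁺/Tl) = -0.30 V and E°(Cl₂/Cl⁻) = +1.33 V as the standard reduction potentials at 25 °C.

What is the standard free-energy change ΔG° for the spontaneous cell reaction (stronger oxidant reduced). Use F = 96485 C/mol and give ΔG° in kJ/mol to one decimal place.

-314.5 kJ/mol

Cl₂/Cl⁻ (E° = +1.33 V) is the cathode; Tl⁺/Tl (E° = -0.30 V) is the anode, so E°cell = +1.63 V.
Balancing electrons gives n = 2 (lcm of 2 and 1).
ΔG° = −nFE° = −(2)(96485)(+1.63) = -314,541 J = -314.5 kJ/mol.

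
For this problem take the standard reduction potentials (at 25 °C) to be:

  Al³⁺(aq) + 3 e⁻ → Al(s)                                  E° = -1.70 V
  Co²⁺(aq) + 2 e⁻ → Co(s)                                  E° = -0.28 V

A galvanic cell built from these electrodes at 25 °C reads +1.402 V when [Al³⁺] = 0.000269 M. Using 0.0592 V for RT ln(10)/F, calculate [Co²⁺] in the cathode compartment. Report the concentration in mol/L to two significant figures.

Co²⁺/Co is the cathode, Al³⁺/Al the anode: E°cell = +1.42 V, n = 6.
Overall reaction: 3 Co²⁺(aq) + 2 Al(s) → 3 Co(s) + 2 Al³⁺(aq); Q = [Al³⁺]^2/[Co²⁺]^3.
From E = E° − (0.0592/n) log Q: log Q = (E° − E)·n/0.0592 = (+1.42 − (+1.402))·6/0.0592 = 1.8243.
So 3·log[Co²⁺] = 2·log(0.000269) − log Q = -7.1405 − (1.8243) = -8.9648; log[Co²⁺] = -8.9648 / 3 = -2.9883; [Co²⁺] = 10^(-2.9883) ≈ 0.0010 M.

0.0010 M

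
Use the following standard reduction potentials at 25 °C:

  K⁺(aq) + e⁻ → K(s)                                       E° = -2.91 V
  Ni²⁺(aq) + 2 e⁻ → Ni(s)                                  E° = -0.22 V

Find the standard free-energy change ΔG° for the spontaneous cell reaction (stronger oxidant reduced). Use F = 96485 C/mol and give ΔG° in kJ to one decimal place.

Ni²⁺/Ni (E° = -0.22 V) is the cathode; K⁺/K (E° = -2.91 V) is the anode, so E°cell = +2.69 V.
Balancing electrons gives n = 2 (lcm of 2 and 1).
ΔG° = −nFE° = −(2)(96485)(+2.69) = -519,089 J = -519.1 kJ.

-519.1 kJ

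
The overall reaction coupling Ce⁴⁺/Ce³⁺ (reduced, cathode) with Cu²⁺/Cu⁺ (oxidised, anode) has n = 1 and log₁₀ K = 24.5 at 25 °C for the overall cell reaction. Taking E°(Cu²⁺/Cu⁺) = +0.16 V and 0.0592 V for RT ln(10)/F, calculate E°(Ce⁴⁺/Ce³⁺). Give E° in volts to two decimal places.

E°cell = (0.0592/n)·log K = (0.0592/1)(24.5) = +1.450 V.
Since Ce⁴⁺/Ce³⁺ is the cathode and Cu²⁺/Cu⁺ the anode, E°cell = E°(Ce⁴⁺/Ce³⁺) − E°(Cu²⁺/Cu⁺).
So E°(Ce⁴⁺/Ce³⁺) = E°cell + E°(Cu²⁺/Cu⁺) = +1.450 + (+0.16) = +1.61 V.

+1.61 V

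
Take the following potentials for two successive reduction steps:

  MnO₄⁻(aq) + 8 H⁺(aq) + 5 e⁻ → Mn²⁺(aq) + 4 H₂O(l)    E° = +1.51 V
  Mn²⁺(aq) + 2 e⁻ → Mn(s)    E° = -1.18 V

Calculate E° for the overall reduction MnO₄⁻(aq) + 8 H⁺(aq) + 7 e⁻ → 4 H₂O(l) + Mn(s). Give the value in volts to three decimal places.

Since ΔG° = −nFE° is additive over sequential reductions, n₃E°₃ = n₁E°₁ + n₂E°₂.
E°₃ = (5×+1.51 + 2×-1.18) / 7 = (+5.190) / 7 = +0.741 V.

+0.741 V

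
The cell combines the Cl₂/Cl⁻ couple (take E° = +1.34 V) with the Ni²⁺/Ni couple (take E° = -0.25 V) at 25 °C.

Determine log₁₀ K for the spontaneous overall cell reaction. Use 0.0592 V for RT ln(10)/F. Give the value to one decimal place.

53.7

Cathode: Cl₂/Cl⁻; anode: Ni²⁺/Ni. E°cell = +1.59 V, n = 2.
log K = nE°cell / 0.0592 = (2)(+1.59) / 0.0592 = 53.7.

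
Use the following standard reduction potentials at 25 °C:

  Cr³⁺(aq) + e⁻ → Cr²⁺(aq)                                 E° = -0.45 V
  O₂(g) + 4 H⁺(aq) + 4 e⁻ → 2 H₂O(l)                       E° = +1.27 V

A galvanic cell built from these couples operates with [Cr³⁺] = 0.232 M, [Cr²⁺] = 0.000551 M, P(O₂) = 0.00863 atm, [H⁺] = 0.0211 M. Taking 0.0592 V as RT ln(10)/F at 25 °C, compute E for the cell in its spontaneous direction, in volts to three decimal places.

+1.435 V

O₂/H₂O is the cathode (higher E°), Cr³⁺/Cr²⁺ the anode: E°cell = +1.27 − (-0.45) = +1.72 V, n = 4.
Overall: O₂(g) + 4 H⁺(aq) + 4 Cr²⁺(aq) → 2 H₂O(l) + 4 Cr³⁺(aq)
Q = [Cr³⁺]^4 / (P(O₂)·[H⁺]^4·[Cr²⁺]^4); log Q = 19.264.
E = E° − (0.0592/n) log Q = +1.72 − (0.0592/4)(19.264) = +1.435 V.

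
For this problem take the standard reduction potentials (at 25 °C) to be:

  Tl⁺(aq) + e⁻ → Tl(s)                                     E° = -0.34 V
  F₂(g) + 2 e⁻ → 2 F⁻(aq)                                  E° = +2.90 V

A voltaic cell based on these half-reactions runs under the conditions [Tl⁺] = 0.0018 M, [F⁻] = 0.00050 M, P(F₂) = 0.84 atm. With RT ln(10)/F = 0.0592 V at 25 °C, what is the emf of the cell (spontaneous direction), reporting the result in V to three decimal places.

F₂/F⁻ is the cathode (higher E°), Tl⁺/Tl the anode: E°cell = +2.90 − (-0.34) = +3.24 V, n = 2.
Overall: F₂(g) + 2 Tl(s) → 2 F⁻(aq) + 2 Tl⁺(aq)
Q = [F⁻]^2·[Tl⁺]^2 / (P(F₂)); log Q = -12.016.
E = E° − (0.0592/n) log Q = +3.24 − (0.0592/2)(-12.016) = +3.596 V.

+3.596 V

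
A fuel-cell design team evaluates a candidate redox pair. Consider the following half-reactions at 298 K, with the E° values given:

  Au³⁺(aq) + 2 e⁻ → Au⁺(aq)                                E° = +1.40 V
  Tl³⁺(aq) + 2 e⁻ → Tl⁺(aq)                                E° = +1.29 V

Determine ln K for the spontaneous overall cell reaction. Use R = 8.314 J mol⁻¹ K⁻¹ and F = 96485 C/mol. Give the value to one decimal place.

8.6

Cathode: Au³⁺/Au⁺; anode: Tl³⁺/Tl⁺. E°cell = (+1.40) − (+1.29) = +0.11 V, with n = 2.
ΔG° = −nFE° = −RT ln K, so ln K = nFE°/(RT) = (2)(96485)(+0.11) / ((8.314)(298)) = 8.568.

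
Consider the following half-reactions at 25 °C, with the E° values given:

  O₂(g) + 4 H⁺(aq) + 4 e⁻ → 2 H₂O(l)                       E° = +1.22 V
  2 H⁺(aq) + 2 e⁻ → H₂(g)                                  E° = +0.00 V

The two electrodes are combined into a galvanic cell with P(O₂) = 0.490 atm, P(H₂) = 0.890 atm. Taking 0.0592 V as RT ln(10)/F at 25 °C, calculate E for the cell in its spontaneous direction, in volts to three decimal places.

+1.214 V

O₂/H₂O is the cathode (higher E°), H⁺/H₂ the anode: E°cell = +1.22 − (+0.00) = +1.22 V, n = 4.
Overall: O₂(g) + 2 H₂(g) → 2 H₂O(l)
Q = 1 / (P(O₂)·P(H₂)^2); log Q = 0.411.
E = E° − (0.0592/n) log Q = +1.22 − (0.0592/4)(0.411) = +1.214 V.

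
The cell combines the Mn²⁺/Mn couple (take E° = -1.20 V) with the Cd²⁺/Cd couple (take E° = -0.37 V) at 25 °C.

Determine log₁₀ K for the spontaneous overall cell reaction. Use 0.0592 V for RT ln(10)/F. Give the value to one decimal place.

28.0

Cathode: Cd²⁺/Cd; anode: Mn²⁺/Mn. E°cell = +0.83 V, n = 2.
log K = nE°cell / 0.0592 = (2)(+0.83) / 0.0592 = 28.0.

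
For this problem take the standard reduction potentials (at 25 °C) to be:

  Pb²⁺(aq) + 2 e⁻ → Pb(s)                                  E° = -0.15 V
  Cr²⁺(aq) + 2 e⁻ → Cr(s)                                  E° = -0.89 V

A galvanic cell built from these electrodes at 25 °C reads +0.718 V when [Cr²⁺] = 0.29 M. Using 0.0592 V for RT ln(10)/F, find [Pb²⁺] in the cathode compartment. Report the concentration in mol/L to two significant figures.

Pb²⁺/Pb is the cathode, Cr²⁺/Cr the anode: E°cell = +0.74 V, n = 2.
Overall reaction: Pb²⁺(aq) + Cr(s) → Pb(s) + Cr²⁺(aq); Q = [Cr²⁺]^1/[Pb²⁺]^1.
From E = E° − (0.0592/n) log Q: log Q = (E° − E)·n/0.0592 = (+0.74 − (+0.718))·2/0.0592 = 0.7432.
So 1·log[Pb²⁺] = 1·log(0.29) − log Q = -0.5376 − (0.7432) = -1.2808; [Pb²⁺] = 10^(-1.2808) ≈ 0.052 M.

0.052 M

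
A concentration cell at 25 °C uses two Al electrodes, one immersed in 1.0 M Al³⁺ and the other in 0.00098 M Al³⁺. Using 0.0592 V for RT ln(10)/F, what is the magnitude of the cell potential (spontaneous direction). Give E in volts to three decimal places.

For a concentration cell E°cell = 0. The 1.0 M side is the cathode (reduction is favoured where [Al³⁺] is higher).
With n = 3, E = −(0.0592/3) log([Al³⁺]ₐₙ/[Al³⁺]꜀ₐₜ) = −(0.0592/3) log(0.00098/1) = −(0.0592/3)(-3.009) = +0.059 V.

+0.059 V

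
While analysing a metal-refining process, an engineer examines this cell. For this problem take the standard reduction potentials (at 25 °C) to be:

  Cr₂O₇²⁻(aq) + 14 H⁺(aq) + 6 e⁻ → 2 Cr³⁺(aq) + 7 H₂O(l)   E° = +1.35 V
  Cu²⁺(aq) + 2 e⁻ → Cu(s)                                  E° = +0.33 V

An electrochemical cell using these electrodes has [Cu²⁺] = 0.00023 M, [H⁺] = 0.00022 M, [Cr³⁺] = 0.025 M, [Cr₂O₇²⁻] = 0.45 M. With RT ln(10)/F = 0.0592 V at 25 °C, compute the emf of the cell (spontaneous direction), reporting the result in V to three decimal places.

+0.651 V

Cr₂O₇²⁻/Cr³⁺ is the cathode (higher E°), Cu²⁺/Cu the anode: E°cell = +1.35 − (+0.33) = +1.02 V, n = 6.
Overall: Cr₂O₇²⁻(aq) + 14 H⁺(aq) + 3 Cu(s) → 2 Cr³⁺(aq) + 7 H₂O(l) + 3 Cu²⁺(aq)
Q = [Cr³⁺]^2·[Cu²⁺]^3 / ([Cr₂O₇²⁻]·[H⁺]^14); log Q = 37.434.
E = E° − (0.0592/n) log Q = +1.02 − (0.0592/6)(37.434) = +0.651 V.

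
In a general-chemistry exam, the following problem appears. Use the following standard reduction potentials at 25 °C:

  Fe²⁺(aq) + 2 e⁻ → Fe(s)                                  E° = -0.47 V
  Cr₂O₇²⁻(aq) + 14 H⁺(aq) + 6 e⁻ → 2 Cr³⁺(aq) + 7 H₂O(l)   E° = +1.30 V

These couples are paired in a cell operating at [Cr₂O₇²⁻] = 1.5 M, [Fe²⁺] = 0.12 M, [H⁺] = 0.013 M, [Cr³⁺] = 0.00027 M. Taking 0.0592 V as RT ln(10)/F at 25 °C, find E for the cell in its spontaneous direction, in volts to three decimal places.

Cr₂O₇²⁻/Cr³⁺ is the cathode (higher E°), Fe²⁺/Fe the anode: E°cell = +1.30 − (-0.47) = +1.77 V, n = 6.
Overall: Cr₂O₇²⁻(aq) + 14 H⁺(aq) + 3 Fe(s) → 2 Cr³⁺(aq) + 7 H₂O(l) + 3 Fe²⁺(aq)
Q = [Cr³⁺]^2·[Fe²⁺]^3 / ([Cr₂O₇²⁻]·[H⁺]^14); log Q = 16.329.
E = E° − (0.0592/n) log Q = +1.77 − (0.0592/6)(16.329) = +1.609 V.

+1.609 V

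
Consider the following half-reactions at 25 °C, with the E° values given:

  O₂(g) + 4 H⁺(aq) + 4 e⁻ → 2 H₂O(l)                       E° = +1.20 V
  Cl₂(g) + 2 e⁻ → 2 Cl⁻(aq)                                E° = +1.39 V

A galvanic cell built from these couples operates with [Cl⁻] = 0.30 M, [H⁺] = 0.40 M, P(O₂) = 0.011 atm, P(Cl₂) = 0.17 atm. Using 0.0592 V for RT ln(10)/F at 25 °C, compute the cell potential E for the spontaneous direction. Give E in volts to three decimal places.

+0.251 V

Cl₂/Cl⁻ is the cathode (higher E°), O₂/H₂O the anode: E°cell = +1.39 − (+1.20) = +0.19 V, n = 4.
Overall: 2 Cl₂(g) + 2 H₂O(l) → 4 Cl⁻(aq) + O₂(g) + 4 H⁺(aq)
Q = [Cl⁻]^4·P(O₂)·[H⁺]^4 / (P(Cl₂)^2); log Q = -4.103.
E = E° − (0.0592/n) log Q = +0.19 − (0.0592/4)(-4.103) = +0.251 V.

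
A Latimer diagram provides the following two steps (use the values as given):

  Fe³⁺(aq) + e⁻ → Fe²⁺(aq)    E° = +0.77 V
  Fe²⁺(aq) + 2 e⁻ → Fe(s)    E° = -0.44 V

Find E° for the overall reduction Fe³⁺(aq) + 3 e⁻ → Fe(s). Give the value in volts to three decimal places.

Since ΔG° = −nFE° is additive over sequential reductions, n₃E°₃ = n₁E°₁ + n₂E°₂.
E°₃ = (1×+0.77 + 2×-0.44) / 3 = (-0.110) / 3 = -0.037 V.

-0.037 V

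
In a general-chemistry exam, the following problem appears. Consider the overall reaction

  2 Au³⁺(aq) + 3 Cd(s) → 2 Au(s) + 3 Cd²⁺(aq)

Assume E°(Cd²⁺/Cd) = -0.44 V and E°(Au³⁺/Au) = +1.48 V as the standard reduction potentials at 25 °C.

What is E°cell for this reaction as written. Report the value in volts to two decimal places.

The Au³⁺/Au couple has the higher reduction potential, so it is the cathode; Cd²⁺/Cd is oxidised at the anode.
E°cell = E°(cathode) − E°(anode) = (+1.48) − (-0.44) = +1.92 V.

+1.92 V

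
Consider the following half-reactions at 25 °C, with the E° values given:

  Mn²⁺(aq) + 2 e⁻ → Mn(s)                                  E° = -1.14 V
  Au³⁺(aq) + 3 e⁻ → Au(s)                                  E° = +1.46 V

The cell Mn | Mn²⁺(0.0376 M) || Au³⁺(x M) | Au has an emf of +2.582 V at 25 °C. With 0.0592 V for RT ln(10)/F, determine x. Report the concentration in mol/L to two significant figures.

Au³⁺/Au is the cathode, Mn²⁺/Mn the anode: E°cell = +2.60 V, n = 6.
Overall reaction: 2 Au³⁺(aq) + 3 Mn(s) → 2 Au(s) + 3 Mn²⁺(aq); Q = [Mn²⁺]^3/[Au³⁺]^2.
From E = E° − (0.0592/n) log Q: log Q = (E° − E)·n/0.0592 = (+2.60 − (+2.582))·6/0.0592 = 1.8243.
So 2·log[Au³⁺] = 3·log(0.0376) − log Q = -4.2744 − (1.8243) = -6.0987; log[Au³⁺] = -6.0987 / 2 = -3.0494; [Au³⁺] = 10^(-3.0494) ≈ 0.00089 M.

0.00089 M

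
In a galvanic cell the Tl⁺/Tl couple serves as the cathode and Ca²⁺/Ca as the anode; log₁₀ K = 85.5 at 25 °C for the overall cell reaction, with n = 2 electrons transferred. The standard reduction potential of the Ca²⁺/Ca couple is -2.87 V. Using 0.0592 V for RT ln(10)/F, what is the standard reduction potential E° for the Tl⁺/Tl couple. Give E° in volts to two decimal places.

E°cell = (0.0592/n)·log K = (0.0592/2)(85.5) = +2.531 V.
Since Tl⁺/Tl is the cathode and Ca²⁺/Ca the anode, E°cell = E°(Tl⁺/Tl) − E°(Ca²⁺/Ca).
So E°(Tl⁺/Tl) = E°cell + E°(Ca²⁺/Ca) = +2.531 + (-2.87) = -0.34 V.

-0.34 V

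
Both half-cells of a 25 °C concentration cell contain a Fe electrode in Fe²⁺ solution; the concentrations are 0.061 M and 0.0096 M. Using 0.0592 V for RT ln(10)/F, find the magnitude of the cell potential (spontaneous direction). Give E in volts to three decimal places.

+0.024 V

For a concentration cell E°cell = 0. The 0.061 M side is the cathode (reduction is favoured where [Fe²⁺] is higher).
With n = 2, E = −(0.0592/2) log([Fe²⁺]ₐₙ/[Fe²⁺]꜀ₐₜ) = −(0.0592/2) log(0.0096/0.061) = −(0.0592/2)(-0.803) = +0.024 V.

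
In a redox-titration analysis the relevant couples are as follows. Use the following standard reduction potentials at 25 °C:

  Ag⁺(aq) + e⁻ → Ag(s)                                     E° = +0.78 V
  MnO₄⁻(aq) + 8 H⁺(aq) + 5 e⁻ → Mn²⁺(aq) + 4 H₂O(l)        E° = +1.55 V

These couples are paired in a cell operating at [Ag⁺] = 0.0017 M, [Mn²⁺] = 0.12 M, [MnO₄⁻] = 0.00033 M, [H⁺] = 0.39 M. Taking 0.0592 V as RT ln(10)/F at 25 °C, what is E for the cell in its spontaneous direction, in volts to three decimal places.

MnO₄⁻/Mn²⁺ is the cathode (higher E°), Ag⁺/Ag the anode: E°cell = +1.55 − (+0.78) = +0.77 V, n = 5.
Overall: MnO₄⁻(aq) + 8 H⁺(aq) + 5 Ag(s) → Mn²⁺(aq) + 4 H₂O(l) + 5 Ag⁺(aq)
Q = [Mn²⁺]·[Ag⁺]^5 / ([MnO₄⁻]·[H⁺]^8); log Q = -8.016.
E = E° − (0.0592/n) log Q = +0.77 − (0.0592/5)(-8.016) = +0.865 V.

+0.865 V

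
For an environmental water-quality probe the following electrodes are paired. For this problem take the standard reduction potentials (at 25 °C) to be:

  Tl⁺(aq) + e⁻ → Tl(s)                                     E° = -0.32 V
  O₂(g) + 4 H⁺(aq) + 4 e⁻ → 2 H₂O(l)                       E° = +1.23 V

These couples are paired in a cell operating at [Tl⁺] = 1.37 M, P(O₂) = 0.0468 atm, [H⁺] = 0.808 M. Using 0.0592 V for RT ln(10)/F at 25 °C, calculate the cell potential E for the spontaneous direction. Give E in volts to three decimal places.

O₂/H₂O is the cathode (higher E°), Tl⁺/Tl the anode: E°cell = +1.23 − (-0.32) = +1.55 V, n = 4.
Overall: O₂(g) + 4 H⁺(aq) + 4 Tl(s) → 2 H₂O(l) + 4 Tl⁺(aq)
Q = [Tl⁺]^4 / (P(O₂)·[H⁺]^4); log Q = 2.247.
E = E° − (0.0592/n) log Q = +1.55 − (0.0592/4)(2.247) = +1.517 V.

+1.517 V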